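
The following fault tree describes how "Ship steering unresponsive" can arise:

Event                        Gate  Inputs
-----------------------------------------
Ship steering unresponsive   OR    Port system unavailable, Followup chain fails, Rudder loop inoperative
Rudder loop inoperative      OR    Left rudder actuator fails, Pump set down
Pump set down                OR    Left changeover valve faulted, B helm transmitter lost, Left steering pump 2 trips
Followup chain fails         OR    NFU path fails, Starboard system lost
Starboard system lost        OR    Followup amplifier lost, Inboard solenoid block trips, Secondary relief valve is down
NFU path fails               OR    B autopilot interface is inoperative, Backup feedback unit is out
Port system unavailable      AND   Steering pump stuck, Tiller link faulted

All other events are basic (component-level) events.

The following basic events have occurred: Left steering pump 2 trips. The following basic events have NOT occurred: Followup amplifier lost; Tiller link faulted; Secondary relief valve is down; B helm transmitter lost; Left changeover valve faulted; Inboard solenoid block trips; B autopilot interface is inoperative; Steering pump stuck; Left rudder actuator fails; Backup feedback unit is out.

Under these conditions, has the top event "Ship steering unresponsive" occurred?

Yes

Port system unavailable [AND]: Steering pump stuck=not, Tiller link faulted=not → not all inputs occur → does not occur.
NFU path fails [OR]: B autopilot interface is inoperative=not, Backup feedback unit is out=not → no input occurs → does not occur.
Starboard system lost [OR]: Followup amplifier lost=not, Inboard solenoid block trips=not, Secondary relief valve is down=not → no input occurs → does not occur.
Followup chain fails [OR]: NFU path fails=not, Starboard system lost=not → no input occurs → does not occur.
Pump set down [OR]: Left changeover valve faulted=not, B helm transmitter lost=not, Left steering pump 2 trips=occurs → at least one input occurs → occurs.
Rudder loop inoperative [OR]: Left rudder actuator fails=not, Pump set down=occurs → at least one input occurs → occurs.
Ship steering unresponsive [OR]: Port system unavailable=not, Followup chain fails=not, Rudder loop inoperative=occurs → at least one input occurs → occurs.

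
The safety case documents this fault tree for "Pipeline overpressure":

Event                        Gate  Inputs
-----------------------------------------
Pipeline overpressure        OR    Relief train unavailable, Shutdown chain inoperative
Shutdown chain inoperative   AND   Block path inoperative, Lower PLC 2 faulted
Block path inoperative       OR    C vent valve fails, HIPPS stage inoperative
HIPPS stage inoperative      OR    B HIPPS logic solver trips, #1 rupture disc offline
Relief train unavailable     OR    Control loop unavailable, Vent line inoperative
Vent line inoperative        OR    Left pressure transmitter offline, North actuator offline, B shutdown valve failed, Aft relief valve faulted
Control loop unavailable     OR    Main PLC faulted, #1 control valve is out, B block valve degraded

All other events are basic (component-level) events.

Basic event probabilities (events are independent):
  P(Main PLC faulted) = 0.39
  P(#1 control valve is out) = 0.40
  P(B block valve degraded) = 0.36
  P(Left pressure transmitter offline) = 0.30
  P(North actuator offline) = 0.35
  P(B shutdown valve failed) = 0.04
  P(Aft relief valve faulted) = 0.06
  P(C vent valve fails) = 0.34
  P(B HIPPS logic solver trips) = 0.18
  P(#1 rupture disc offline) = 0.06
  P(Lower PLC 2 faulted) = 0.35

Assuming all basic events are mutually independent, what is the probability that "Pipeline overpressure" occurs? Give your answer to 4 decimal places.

P(Control loop unavailable) [OR] = 1 − (1−0.39) × (1−0.40) × (1−0.36) = 0.765760
P(Vent line inoperative) [OR] = 1 − (1−0.30) × (1−0.35) × (1−0.04) × (1−0.06) = 0.589408
P(Relief train unavailable) [OR] = 1 − (1−0.765760) × (1−0.589408) = 0.903823
P(HIPPS stage inoperative) [OR] = 1 − (1−0.18) × (1−0.06) = 0.229200
P(Block path inoperative) [OR] = 1 − (1−0.34) × (1−0.229200) = 0.491272
P(Shutdown chain inoperative) [AND] = 0.491272 × 0.35 = 0.171945
P(Pipeline overpressure) [OR] = 1 − (1−0.903823) × (1−0.171945) = 0.920360
Rounded to 4 decimal places: P(Pipeline overpressure) ≈ 0.9204.

0.9204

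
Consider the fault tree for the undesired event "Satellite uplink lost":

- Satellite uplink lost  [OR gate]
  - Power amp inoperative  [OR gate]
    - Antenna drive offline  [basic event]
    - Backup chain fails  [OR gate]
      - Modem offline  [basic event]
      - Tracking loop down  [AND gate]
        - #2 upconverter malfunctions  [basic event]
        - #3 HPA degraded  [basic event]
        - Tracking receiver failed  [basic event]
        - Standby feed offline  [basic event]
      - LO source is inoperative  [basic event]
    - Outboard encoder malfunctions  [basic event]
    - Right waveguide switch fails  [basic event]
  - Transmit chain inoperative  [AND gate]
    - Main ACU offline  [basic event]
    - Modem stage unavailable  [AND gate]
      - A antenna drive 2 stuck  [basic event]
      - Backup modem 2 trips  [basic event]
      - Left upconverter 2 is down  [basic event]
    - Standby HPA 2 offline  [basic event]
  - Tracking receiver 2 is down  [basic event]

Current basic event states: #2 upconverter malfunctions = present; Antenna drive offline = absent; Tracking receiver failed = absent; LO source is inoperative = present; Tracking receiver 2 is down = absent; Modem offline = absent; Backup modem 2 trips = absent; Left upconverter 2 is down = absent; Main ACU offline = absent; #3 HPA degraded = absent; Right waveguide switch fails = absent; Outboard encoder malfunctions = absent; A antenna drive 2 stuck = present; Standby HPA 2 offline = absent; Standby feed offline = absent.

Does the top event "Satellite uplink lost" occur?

Yes

Tracking loop down [AND]: #2 upconverter malfunctions=occurs, #3 HPA degraded=not, Tracking receiver failed=not, Standby feed offline=not → not all inputs occur → does not occur.
Backup chain fails [OR]: Modem offline=not, Tracking loop down=not, LO source is inoperative=occurs → at least one input occurs → occurs.
Power amp inoperative [OR]: Antenna drive offline=not, Backup chain fails=occurs, Outboard encoder malfunctions=not, Right waveguide switch fails=not → at least one input occurs → occurs.
Modem stage unavailable [AND]: A antenna drive 2 stuck=occurs, Backup modem 2 trips=not, Left upconverter 2 is down=not → not all inputs occur → does not occur.
Transmit chain inoperative [AND]: Main ACU offline=not, Modem stage unavailable=not, Standby HPA 2 offline=not → not all inputs occur → does not occur.
Satellite uplink lost [OR]: Power amp inoperative=occurs, Transmit chain inoperative=not, Tracking receiver 2 is down=not → at least one input occurs → occurs.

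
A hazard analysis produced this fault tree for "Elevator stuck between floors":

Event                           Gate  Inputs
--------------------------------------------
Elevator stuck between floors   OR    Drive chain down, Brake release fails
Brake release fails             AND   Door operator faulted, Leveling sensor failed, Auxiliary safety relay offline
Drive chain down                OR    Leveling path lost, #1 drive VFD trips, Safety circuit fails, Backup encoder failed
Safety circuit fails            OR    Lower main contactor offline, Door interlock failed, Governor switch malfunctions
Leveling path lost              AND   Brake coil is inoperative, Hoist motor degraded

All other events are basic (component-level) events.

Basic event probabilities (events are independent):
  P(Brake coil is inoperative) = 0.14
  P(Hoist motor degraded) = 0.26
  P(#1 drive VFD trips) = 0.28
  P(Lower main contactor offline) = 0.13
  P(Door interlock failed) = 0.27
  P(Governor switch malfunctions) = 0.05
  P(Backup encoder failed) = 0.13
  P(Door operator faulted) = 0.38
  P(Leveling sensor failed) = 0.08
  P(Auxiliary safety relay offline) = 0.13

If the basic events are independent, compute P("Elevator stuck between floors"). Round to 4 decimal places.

0.6373

P(Leveling path lost) [AND] = 0.14 × 0.26 = 0.036400
P(Safety circuit fails) [OR] = 1 − (1−0.13) × (1−0.27) × (1−0.05) = 0.396655
P(Drive chain down) [OR] = 1 − (1−0.036400) × (1−0.28) × (1−0.396655) × (1−0.13) = 0.635822
P(Brake release fails) [AND] = 0.38 × 0.08 × 0.13 = 0.003952
P(Elevator stuck between floors) [OR] = 1 − (1−0.635822) × (1−0.003952) = 0.637261
Rounded to 4 decimal places: P(Elevator stuck between floors) ≈ 0.6373.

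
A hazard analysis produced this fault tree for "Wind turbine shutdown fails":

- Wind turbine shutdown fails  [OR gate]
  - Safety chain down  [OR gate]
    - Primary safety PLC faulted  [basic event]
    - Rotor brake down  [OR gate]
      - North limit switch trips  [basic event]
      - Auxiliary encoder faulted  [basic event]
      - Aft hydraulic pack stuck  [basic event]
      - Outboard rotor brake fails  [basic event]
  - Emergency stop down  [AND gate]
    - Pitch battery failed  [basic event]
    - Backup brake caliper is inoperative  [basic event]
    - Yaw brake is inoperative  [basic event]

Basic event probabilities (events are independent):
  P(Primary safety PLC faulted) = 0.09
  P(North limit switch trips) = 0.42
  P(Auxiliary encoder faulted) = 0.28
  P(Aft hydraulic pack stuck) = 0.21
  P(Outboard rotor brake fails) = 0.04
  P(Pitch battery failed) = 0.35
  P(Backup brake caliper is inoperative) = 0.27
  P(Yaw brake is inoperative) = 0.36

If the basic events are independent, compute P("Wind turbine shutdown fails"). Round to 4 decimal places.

P(Rotor brake down) [OR] = 1 − (1−0.42) × (1−0.28) × (1−0.21) × (1−0.04) = 0.683292
P(Safety chain down) [OR] = 1 − (1−0.09) × (1−0.683292) = 0.711796
P(Emergency stop down) [AND] = 0.35 × 0.27 × 0.36 = 0.034020
P(Wind turbine shutdown fails) [OR] = 1 − (1−0.711796) × (1−0.034020) = 0.721601
Rounded to 4 decimal places: P(Wind turbine shutdown fails) ≈ 0.7216.

0.7216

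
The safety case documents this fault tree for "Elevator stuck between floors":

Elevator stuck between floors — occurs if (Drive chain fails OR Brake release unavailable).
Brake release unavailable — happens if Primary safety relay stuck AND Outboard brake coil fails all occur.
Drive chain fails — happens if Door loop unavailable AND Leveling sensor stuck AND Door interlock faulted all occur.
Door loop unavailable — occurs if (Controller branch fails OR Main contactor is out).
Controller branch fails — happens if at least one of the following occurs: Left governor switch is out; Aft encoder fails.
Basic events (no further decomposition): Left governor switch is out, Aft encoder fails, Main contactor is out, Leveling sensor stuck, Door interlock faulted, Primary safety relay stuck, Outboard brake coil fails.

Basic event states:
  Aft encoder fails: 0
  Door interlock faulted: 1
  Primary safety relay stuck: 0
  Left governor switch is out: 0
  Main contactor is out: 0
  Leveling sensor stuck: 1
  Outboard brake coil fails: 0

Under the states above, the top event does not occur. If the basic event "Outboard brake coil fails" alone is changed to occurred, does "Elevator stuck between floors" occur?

No

Counterfactual: set "Outboard brake coil fails" to occurred.
Controller branch fails [OR]: Left governor switch is out=not, Aft encoder fails=not → no input occurs → does not occur.
Door loop unavailable [OR]: Controller branch fails=not, Main contactor is out=not → no input occurs → does not occur.
Drive chain fails [AND]: Door loop unavailable=not, Leveling sensor stuck=occurs, Door interlock faulted=occurs → not all inputs occur → does not occur.
Brake release unavailable [AND]: Primary safety relay stuck=not, Outboard brake coil fails=occurs → not all inputs occur → does not occur.
Elevator stuck between floors [OR]: Drive chain fails=not, Brake release unavailable=not → no input occurs → does not occur.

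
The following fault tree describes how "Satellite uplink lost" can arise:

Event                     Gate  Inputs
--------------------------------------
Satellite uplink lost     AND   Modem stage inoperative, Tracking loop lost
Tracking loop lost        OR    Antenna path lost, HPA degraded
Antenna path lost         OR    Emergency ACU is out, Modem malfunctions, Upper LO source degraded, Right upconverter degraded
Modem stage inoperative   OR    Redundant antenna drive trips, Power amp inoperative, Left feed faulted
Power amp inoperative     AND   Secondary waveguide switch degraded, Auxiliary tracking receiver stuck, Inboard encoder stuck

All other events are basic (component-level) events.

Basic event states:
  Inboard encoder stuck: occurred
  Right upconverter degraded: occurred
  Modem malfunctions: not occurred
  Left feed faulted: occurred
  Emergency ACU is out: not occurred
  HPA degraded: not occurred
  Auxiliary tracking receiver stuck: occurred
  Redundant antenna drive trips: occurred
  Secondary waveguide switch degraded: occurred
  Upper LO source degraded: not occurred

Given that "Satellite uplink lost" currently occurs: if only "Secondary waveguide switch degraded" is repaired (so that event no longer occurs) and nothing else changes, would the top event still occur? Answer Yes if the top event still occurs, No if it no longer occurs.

Yes

Counterfactual: set "Secondary waveguide switch degraded" to not occurred.
Power amp inoperative [AND]: Secondary waveguide switch degraded=not, Auxiliary tracking receiver stuck=occurs, Inboard encoder stuck=occurs → not all inputs occur → does not occur.
Modem stage inoperative [OR]: Redundant antenna drive trips=occurs, Power amp inoperative=not, Left feed faulted=occurs → at least one input occurs → occurs.
Antenna path lost [OR]: Emergency ACU is out=not, Modem malfunctions=not, Upper LO source degraded=not, Right upconverter degraded=occurs → at least one input occurs → occurs.
Tracking loop lost [OR]: Antenna path lost=occurs, HPA degraded=not → at least one input occurs → occurs.
Satellite uplink lost [AND]: Modem stage inoperative=occurs, Tracking loop lost=occurs → all inputs occur → occurs.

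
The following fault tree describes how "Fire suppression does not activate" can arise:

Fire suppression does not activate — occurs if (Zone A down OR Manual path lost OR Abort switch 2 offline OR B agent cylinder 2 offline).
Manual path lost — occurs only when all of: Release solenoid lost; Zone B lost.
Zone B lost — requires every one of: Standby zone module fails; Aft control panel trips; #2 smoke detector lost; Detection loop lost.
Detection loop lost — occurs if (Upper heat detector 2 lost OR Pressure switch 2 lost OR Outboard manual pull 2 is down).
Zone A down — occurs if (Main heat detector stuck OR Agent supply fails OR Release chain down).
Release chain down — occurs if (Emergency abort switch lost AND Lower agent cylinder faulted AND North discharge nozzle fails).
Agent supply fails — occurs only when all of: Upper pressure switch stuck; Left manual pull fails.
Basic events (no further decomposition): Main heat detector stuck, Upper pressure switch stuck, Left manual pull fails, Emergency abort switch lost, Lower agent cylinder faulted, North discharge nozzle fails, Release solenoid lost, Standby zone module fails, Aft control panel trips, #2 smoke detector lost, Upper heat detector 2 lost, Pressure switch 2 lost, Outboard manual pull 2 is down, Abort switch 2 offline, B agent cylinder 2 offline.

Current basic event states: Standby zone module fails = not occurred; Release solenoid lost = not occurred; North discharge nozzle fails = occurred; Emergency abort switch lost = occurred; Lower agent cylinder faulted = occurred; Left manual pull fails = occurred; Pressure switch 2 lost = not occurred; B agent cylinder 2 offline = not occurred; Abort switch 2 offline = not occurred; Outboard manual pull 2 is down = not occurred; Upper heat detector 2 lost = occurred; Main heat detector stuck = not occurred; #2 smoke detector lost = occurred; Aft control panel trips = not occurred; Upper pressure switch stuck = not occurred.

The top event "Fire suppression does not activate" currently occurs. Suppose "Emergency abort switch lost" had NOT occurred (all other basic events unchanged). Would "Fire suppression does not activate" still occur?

Counterfactual: set "Emergency abort switch lost" to not occurred.
Agent supply fails [AND]: Upper pressure switch stuck=not, Left manual pull fails=occurs → not all inputs occur → does not occur.
Release chain down [AND]: Emergency abort switch lost=not, Lower agent cylinder faulted=occurs, North discharge nozzle fails=occurs → not all inputs occur → does not occur.
Zone A down [OR]: Main heat detector stuck=not, Agent supply fails=not, Release chain down=not → no input occurs → does not occur.
Detection loop lost [OR]: Upper heat detector 2 lost=occurs, Pressure switch 2 lost=not, Outboard manual pull 2 is down=not → at least one input occurs → occurs.
Zone B lost [AND]: Standby zone module fails=not, Aft control panel trips=not, #2 smoke detector lost=occurs, Detection loop lost=occurs → not all inputs occur → does not occur.
Manual path lost [AND]: Release solenoid lost=not, Zone B lost=not → not all inputs occur → does not occur.
Fire suppression does not activate [OR]: Zone A down=not, Manual path lost=not, Abort switch 2 offline=not, B agent cylinder 2 offline=not → no input occurs → does not occur.

No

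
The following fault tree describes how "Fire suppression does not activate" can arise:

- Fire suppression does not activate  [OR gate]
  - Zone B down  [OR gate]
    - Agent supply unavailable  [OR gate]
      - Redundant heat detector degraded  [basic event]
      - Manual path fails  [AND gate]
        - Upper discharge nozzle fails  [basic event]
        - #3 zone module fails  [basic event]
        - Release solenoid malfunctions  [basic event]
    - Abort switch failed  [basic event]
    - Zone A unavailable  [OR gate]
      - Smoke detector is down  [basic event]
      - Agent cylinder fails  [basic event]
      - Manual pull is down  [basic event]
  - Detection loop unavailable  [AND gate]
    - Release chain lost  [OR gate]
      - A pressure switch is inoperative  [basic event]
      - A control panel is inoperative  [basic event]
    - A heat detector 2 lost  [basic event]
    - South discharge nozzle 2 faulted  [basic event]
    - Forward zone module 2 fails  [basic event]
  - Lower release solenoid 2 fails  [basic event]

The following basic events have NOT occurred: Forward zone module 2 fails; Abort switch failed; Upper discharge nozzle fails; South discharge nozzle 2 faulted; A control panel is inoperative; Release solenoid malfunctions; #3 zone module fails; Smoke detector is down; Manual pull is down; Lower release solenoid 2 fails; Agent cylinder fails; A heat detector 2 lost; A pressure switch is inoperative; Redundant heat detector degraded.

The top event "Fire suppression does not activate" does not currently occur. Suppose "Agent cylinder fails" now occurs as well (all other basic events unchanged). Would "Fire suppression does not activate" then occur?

Yes

Counterfactual: set "Agent cylinder fails" to occurred.
Manual path fails [AND]: Upper discharge nozzle fails=not, #3 zone module fails=not, Release solenoid malfunctions=not → not all inputs occur → does not occur.
Agent supply unavailable [OR]: Redundant heat detector degraded=not, Manual path fails=not → no input occurs → does not occur.
Zone A unavailable [OR]: Smoke detector is down=not, Agent cylinder fails=occurs, Manual pull is down=not → at least one input occurs → occurs.
Zone B down [OR]: Agent supply unavailable=not, Abort switch failed=not, Zone A unavailable=occurs → at least one input occurs → occurs.
Release chain lost [OR]: A pressure switch is inoperative=not, A control panel is inoperative=not → no input occurs → does not occur.
Detection loop unavailable [AND]: Release chain lost=not, A heat detector 2 lost=not, South discharge nozzle 2 faulted=not, Forward zone module 2 fails=not → not all inputs occur → does not occur.
Fire suppression does not activate [OR]: Zone B down=occurs, Detection loop unavailable=not, Lower release solenoid 2 fails=not → at least one input occurs → occurs.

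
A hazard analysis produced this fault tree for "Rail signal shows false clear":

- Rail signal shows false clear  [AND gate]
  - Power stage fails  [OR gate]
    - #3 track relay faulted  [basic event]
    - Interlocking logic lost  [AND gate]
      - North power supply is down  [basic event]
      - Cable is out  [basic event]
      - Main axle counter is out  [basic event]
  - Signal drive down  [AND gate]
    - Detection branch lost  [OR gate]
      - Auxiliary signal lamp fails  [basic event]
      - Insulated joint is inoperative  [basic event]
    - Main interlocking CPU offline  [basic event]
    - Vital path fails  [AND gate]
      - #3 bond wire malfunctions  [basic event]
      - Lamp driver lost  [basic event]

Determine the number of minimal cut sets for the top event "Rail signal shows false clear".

4

Interlocking logic lost [AND]: one cut set from each child combined → 1 × 1 × 1 = 1 cut set(s).
Power stage fails [OR]: union of children's cut sets → 2 cut set(s).
Detection branch lost [OR]: union of children's cut sets → 2 cut set(s).
Vital path fails [AND]: one cut set from each child combined → 1 × 1 = 1 cut set(s).
Signal drive down [AND]: one cut set from each child combined → 2 × 1 × 1 = 2 cut set(s).
Rail signal shows false clear [AND]: one cut set from each child combined → 2 × 2 = 4 cut set(s).
Minimal cut sets: {#3 bond wire malfunctions, #3 track relay faulted, Auxiliary signal lamp fails, Lamp driver lost, Main interlocking CPU offline}; {#3 bond wire malfunctions, #3 track relay faulted, Insulated joint is inoperative, Lamp driver lost, Main interlocking CPU offline}; {#3 bond wire malfunctions, Auxiliary signal lamp fails, Cable is out, Lamp driver lost, Main axle counter is out, Main interlocking CPU offline, North power supply is down}; {#3 bond wire malfunctions, Cable is out, Insulated joint is inoperative, Lamp driver lost, Main axle counter is out, Main interlocking CPU offline, North power supply is down}.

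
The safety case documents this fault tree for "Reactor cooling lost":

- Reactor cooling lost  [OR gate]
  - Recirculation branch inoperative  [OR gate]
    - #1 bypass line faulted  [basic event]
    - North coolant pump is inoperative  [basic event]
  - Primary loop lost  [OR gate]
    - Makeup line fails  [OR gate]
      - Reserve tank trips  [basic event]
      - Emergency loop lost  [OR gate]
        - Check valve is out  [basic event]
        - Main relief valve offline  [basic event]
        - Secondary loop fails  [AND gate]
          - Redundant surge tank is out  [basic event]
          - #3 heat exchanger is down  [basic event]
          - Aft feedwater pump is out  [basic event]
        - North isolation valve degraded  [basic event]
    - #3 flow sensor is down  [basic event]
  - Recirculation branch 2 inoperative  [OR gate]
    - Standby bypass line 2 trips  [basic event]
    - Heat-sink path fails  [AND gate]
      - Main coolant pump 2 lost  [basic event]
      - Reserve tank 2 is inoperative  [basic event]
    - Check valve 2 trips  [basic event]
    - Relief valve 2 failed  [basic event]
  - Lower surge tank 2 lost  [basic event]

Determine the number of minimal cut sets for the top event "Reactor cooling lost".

13

Recirculation branch inoperative [OR]: union of children's cut sets → 2 cut set(s).
Secondary loop fails [AND]: one cut set from each child combined → 1 × 1 × 1 = 1 cut set(s).
Emergency loop lost [OR]: union of children's cut sets → 4 cut set(s).
Makeup line fails [OR]: union of children's cut sets → 5 cut set(s).
Primary loop lost [OR]: union of children's cut sets → 6 cut set(s).
Heat-sink path fails [AND]: one cut set from each child combined → 1 × 1 = 1 cut set(s).
Recirculation branch 2 inoperative [OR]: union of children's cut sets → 4 cut set(s).
Reactor cooling lost [OR]: union of children's cut sets → 13 cut set(s).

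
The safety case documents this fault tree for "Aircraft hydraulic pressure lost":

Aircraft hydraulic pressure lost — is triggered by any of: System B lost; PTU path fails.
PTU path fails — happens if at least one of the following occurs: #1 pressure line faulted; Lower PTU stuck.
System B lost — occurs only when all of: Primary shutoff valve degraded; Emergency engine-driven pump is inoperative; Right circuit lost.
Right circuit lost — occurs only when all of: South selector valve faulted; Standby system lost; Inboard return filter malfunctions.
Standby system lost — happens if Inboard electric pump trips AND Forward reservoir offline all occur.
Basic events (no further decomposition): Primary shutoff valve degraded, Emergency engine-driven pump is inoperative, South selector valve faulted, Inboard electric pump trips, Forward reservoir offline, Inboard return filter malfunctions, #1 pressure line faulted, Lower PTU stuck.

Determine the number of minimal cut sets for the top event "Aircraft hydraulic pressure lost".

3

Standby system lost [AND]: one cut set from each child combined → 1 × 1 = 1 cut set(s).
Right circuit lost [AND]: one cut set from each child combined → 1 × 1 × 1 = 1 cut set(s).
System B lost [AND]: one cut set from each child combined → 1 × 1 × 1 = 1 cut set(s).
PTU path fails [OR]: union of children's cut sets → 2 cut set(s).
Aircraft hydraulic pressure lost [OR]: union of children's cut sets → 3 cut set(s).
Minimal cut sets: {Emergency engine-driven pump is inoperative, Forward reservoir offline, Inboard electric pump trips, Inboard return filter malfunctions, Primary shutoff valve degraded, South selector valve faulted}; {#1 pressure line faulted}; {Lower PTU stuck}.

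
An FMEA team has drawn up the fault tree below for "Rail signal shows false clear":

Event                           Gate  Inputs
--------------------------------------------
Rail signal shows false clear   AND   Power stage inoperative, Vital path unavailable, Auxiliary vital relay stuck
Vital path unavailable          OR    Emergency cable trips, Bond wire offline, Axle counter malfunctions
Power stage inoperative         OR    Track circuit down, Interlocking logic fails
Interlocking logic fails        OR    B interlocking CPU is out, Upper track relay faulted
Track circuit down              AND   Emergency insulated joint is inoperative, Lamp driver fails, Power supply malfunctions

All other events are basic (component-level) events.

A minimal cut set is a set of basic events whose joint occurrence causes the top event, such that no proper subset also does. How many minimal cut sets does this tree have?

Track circuit down [AND]: one cut set from each child combined → 1 × 1 × 1 = 1 cut set(s).
Interlocking logic fails [OR]: union of children's cut sets → 2 cut set(s).
Power stage inoperative [OR]: union of children's cut sets → 3 cut set(s).
Vital path unavailable [OR]: union of children's cut sets → 3 cut set(s).
Rail signal shows false clear [AND]: one cut set from each child combined → 3 × 3 × 1 = 9 cut set(s).
Minimal cut sets: {Auxiliary vital relay stuck, Emergency cable trips, Emergency insulated joint is inoperative, Lamp driver fails, Power supply malfunctions}; {Auxiliary vital relay stuck, Bond wire offline, Emergency insulated joint is inoperative, Lamp driver fails, Power supply malfunctions}; {Auxiliary vital relay stuck, Axle counter malfunctions, Emergency insulated joint is inoperative, Lamp driver fails, Power supply malfunctions}; {Auxiliary vital relay stuck, B interlocking CPU is out, Emergency cable trips}; {Auxiliary vital relay stuck, B interlocking CPU is out, Bond wire offline}; {Auxiliary vital relay stuck, Axle counter malfunctions, B interlocking CPU is out}; {Auxiliary vital relay stuck, Emergency cable trips, Upper track relay faulted}; {Auxiliary vital relay stuck, Bond wire offline, Upper track relay faulted}; {Auxiliary vital relay stuck, Axle counter malfunctions, Upper track relay faulted}.

9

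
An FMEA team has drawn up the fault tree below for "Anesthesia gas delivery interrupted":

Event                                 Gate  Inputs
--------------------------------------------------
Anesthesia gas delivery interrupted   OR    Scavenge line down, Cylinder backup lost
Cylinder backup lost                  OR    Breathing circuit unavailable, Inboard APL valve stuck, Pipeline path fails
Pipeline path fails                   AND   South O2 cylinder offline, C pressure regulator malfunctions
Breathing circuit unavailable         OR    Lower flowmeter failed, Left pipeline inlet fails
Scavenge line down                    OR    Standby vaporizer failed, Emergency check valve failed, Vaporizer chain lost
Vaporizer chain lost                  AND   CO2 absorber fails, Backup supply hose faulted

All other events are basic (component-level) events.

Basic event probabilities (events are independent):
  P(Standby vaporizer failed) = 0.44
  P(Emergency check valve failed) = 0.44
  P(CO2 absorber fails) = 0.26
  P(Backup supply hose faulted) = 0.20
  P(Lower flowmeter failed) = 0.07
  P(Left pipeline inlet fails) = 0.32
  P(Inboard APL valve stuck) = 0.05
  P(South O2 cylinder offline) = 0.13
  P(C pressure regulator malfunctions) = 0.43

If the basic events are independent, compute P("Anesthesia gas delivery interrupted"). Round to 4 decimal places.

0.8314

P(Vaporizer chain lost) [AND] = 0.26 × 0.20 = 0.052000
P(Scavenge line down) [OR] = 1 − (1−0.44) × (1−0.44) × (1−0.052000) = 0.702707
P(Breathing circuit unavailable) [OR] = 1 − (1−0.07) × (1−0.32) = 0.367600
P(Pipeline path fails) [AND] = 0.13 × 0.43 = 0.055900
P(Cylinder backup lost) [OR] = 1 − (1−0.367600) × (1−0.05) × (1−0.055900) = 0.432804
P(Anesthesia gas delivery interrupted) [OR] = 1 − (1−0.702707) × (1−0.432804) = 0.831377
Rounded to 4 decimal places: P(Anesthesia gas delivery interrupted) ≈ 0.8314.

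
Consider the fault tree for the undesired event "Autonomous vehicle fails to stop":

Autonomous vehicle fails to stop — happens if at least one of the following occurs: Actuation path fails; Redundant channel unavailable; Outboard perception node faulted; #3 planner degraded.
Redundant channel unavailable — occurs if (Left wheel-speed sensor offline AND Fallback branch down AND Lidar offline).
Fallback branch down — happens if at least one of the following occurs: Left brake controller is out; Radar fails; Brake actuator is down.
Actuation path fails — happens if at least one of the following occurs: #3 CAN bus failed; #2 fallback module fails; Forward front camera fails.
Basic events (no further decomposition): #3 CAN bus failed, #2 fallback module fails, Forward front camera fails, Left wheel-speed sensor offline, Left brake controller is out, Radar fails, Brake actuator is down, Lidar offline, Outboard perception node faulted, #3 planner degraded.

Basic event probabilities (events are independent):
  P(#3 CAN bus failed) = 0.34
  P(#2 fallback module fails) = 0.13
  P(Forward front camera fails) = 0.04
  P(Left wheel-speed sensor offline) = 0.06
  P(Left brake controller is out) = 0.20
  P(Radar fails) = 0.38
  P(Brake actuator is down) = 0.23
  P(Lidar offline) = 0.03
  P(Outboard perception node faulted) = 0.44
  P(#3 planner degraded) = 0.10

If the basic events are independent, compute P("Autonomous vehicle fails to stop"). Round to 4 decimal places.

0.7225

P(Actuation path fails) [OR] = 1 − (1−0.34) × (1−0.13) × (1−0.04) = 0.448768
P(Fallback branch down) [OR] = 1 − (1−0.20) × (1−0.38) × (1−0.23) = 0.618080
P(Redundant channel unavailable) [AND] = 0.06 × 0.618080 × 0.03 = 0.001113
P(Autonomous vehicle fails to stop) [OR] = 1 − (1−0.448768) × (1−0.001113) × (1−0.44) × (1−0.10) = 0.722488
Rounded to 4 decimal places: P(Autonomous vehicle fails to stop) ≈ 0.7225.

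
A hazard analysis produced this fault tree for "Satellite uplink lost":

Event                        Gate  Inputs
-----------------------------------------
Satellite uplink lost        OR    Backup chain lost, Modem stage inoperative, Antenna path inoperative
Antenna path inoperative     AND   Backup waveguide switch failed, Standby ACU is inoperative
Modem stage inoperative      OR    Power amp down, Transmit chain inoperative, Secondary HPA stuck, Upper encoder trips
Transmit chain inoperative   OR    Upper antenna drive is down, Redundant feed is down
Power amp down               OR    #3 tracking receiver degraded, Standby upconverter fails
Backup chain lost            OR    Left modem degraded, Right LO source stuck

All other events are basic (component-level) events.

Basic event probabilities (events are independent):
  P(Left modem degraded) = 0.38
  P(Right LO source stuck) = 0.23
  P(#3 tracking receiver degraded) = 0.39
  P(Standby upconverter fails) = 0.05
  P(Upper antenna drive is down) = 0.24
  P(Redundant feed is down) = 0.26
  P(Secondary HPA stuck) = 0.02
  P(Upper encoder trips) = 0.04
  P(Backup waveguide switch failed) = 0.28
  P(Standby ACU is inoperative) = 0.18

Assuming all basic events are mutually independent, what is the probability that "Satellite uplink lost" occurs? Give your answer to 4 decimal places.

0.8610

P(Backup chain lost) [OR] = 1 − (1−0.38) × (1−0.23) = 0.522600
P(Power amp down) [OR] = 1 − (1−0.39) × (1−0.05) = 0.420500
P(Transmit chain inoperative) [OR] = 1 − (1−0.24) × (1−0.26) = 0.437600
P(Modem stage inoperative) [OR] = 1 − (1−0.420500) × (1−0.437600) × (1−0.02) × (1−0.04) = 0.693383
P(Antenna path inoperative) [AND] = 0.28 × 0.18 = 0.050400
P(Satellite uplink lost) [OR] = 1 − (1−0.522600) × (1−0.693383) × (1−0.050400) = 0.860999
Rounded to 4 decimal places: P(Satellite uplink lost) ≈ 0.8610.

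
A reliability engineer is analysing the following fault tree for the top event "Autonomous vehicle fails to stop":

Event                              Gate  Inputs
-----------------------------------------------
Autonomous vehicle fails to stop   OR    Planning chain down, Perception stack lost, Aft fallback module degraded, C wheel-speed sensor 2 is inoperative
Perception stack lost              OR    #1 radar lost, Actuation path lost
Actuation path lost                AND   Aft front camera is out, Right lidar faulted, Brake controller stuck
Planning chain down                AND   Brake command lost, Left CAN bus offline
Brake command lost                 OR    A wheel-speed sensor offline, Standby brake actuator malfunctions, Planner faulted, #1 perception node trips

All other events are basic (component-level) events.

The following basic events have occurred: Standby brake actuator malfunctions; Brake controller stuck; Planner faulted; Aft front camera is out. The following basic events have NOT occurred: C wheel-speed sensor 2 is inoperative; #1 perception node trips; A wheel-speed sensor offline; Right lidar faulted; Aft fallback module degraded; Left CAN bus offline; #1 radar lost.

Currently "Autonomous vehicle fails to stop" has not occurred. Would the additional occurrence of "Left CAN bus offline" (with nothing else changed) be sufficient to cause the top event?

Counterfactual: set "Left CAN bus offline" to occurred.
Brake command lost [OR]: A wheel-speed sensor offline=not, Standby brake actuator malfunctions=occurs, Planner faulted=occurs, #1 perception node trips=not → at least one input occurs → occurs.
Planning chain down [AND]: Brake command lost=occurs, Left CAN bus offline=occurs → all inputs occur → occurs.
Actuation path lost [AND]: Aft front camera is out=occurs, Right lidar faulted=not, Brake controller stuck=occurs → not all inputs occur → does not occur.
Perception stack lost [OR]: #1 radar lost=not, Actuation path lost=not → no input occurs → does not occur.
Autonomous vehicle fails to stop [OR]: Planning chain down=occurs, Perception stack lost=not, Aft fallback module degraded=not, C wheel-speed sensor 2 is inoperative=not → at least one input occurs → occurs.

Yes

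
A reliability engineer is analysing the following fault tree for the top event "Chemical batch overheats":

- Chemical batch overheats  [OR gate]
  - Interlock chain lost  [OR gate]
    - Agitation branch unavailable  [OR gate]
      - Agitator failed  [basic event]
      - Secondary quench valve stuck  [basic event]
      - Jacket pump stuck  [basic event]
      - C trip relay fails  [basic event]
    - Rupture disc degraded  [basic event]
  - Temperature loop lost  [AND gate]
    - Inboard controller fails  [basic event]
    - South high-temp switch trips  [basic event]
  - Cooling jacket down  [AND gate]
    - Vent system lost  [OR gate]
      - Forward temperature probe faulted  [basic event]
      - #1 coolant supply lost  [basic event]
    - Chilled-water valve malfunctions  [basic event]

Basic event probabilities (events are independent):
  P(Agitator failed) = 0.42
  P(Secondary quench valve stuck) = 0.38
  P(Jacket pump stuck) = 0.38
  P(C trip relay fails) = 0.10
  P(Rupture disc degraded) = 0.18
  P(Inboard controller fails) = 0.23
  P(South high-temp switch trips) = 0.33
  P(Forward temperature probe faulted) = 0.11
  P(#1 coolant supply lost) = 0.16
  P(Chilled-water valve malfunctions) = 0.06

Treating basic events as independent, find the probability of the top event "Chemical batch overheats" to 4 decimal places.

P(Agitation branch unavailable) [OR] = 1 − (1−0.42) × (1−0.38) × (1−0.38) × (1−0.10) = 0.799343
P(Interlock chain lost) [OR] = 1 − (1−0.799343) × (1−0.18) = 0.835461
P(Temperature loop lost) [AND] = 0.23 × 0.33 = 0.075900
P(Vent system lost) [OR] = 1 − (1−0.11) × (1−0.16) = 0.252400
P(Cooling jacket down) [AND] = 0.252400 × 0.06 = 0.015144
P(Chemical batch overheats) [OR] = 1 − (1−0.835461) × (1−0.075900) × (1−0.015144) = 0.850252
Rounded to 4 decimal places: P(Chemical batch overheats) ≈ 0.8503.

0.8503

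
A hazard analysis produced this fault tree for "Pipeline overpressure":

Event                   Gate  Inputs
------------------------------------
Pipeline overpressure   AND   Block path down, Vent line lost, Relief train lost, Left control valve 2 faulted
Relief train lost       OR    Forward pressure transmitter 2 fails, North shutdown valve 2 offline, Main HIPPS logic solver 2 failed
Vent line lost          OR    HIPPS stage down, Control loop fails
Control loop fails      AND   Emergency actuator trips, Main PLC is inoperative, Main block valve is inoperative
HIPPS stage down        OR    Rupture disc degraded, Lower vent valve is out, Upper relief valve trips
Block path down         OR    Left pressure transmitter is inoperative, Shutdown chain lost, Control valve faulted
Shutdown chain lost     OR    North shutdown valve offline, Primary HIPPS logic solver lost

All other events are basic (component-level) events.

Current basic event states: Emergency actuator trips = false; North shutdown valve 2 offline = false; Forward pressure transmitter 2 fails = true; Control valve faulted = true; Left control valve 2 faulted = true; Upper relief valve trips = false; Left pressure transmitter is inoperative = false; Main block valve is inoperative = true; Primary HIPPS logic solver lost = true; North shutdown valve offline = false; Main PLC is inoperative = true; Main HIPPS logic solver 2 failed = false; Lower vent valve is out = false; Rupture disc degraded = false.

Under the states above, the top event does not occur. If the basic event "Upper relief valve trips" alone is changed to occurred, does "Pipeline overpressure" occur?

Yes

Counterfactual: set "Upper relief valve trips" to occurred.
Shutdown chain lost [OR]: North shutdown valve offline=not, Primary HIPPS logic solver lost=occurs → at least one input occurs → occurs.
Block path down [OR]: Left pressure transmitter is inoperative=not, Shutdown chain lost=occurs, Control valve faulted=occurs → at least one input occurs → occurs.
HIPPS stage down [OR]: Rupture disc degraded=not, Lower vent valve is out=not, Upper relief valve trips=occurs → at least one input occurs → occurs.
Control loop fails [AND]: Emergency actuator trips=not, Main PLC is inoperative=occurs, Main block valve is inoperative=occurs → not all inputs occur → does not occur.
Vent line lost [OR]: HIPPS stage down=occurs, Control loop fails=not → at least one input occurs → occurs.
Relief train lost [OR]: Forward pressure transmitter 2 fails=occurs, North shutdown valve 2 offline=not, Main HIPPS logic solver 2 failed=not → at least one input occurs → occurs.
Pipeline overpressure [AND]: Block path down=occurs, Vent line lost=occurs, Relief train lost=occurs, Left control valve 2 faulted=occurs → all inputs occur → occurs.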